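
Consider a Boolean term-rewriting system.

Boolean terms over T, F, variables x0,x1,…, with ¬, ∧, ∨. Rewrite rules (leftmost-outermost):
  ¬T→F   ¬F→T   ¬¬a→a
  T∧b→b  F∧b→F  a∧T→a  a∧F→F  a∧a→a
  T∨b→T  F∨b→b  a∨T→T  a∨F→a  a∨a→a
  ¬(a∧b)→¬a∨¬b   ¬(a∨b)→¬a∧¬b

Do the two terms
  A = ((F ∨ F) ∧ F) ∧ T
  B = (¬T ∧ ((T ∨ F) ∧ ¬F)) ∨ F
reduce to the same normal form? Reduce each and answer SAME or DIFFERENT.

Term A:
  start: ((F ∨ F) ∧ F) ∧ T
  step 1: (F ∨ F) ∧ F
  step 2: F

Term B:
  start: (¬T ∧ ((T ∨ F) ∧ ¬F)) ∨ F
  step 1: ¬T ∧ ((T ∨ F) ∧ ¬F)
  step 2: F ∧ ((T ∨ F) ∧ ¬F)
  step 3: F

Answer: SAME — A ⇓ F, B ⇓ F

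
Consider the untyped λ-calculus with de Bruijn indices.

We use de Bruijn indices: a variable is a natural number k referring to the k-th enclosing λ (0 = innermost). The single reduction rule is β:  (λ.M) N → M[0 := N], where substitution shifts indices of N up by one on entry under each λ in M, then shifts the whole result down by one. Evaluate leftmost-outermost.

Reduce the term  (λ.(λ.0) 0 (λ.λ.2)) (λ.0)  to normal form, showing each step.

  start: (λ.(λ.0) 0 (λ.λ.2)) (λ.0)
  [1] (λ.0) (λ.0) (λ.λ.λ.0)
  [2] (λ.0) (λ.λ.λ.0)
  [3] λ.λ.λ.0

Answer: normal form = λ.λ.λ.0  (in 3 steps)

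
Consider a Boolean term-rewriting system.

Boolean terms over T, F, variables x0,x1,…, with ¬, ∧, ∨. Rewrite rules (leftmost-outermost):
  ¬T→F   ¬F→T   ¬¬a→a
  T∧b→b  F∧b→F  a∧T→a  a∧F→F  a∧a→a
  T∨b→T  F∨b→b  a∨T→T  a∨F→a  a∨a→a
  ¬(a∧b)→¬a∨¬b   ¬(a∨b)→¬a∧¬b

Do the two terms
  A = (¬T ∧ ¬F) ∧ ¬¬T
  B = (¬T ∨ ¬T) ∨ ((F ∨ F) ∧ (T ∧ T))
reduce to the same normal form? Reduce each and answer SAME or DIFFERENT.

Answer: SAME — A ⇓ F, B ⇓ F

Working:
Term A:
  start: (¬T ∧ ¬F) ∧ ¬¬T
  step 1: (F ∧ ¬F) ∧ ¬¬T
  step 2: F ∧ ¬¬T
  step 3: F

Term B:
  start: (¬T ∨ ¬T) ∨ ((F ∨ F) ∧ (T ∧ T))
  step 1: ¬T ∨ ((F ∨ F) ∧ (T ∧ T))
  step 2: F ∨ ((F ∨ F) ∧ (T ∧ T))
  step 3: (F ∨ F) ∧ (T ∧ T)
  step 4: F ∧ (T ∧ T)
  step 5: F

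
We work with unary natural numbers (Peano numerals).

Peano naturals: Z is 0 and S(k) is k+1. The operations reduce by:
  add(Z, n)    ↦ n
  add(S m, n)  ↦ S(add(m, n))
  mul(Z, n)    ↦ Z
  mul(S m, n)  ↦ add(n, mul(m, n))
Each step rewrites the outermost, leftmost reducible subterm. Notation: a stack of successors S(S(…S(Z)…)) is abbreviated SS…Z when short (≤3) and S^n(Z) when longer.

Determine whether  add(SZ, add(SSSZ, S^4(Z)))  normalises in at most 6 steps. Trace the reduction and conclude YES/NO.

Answer: YES — reaches normal form S^8(Z) in 6 ≤ 6 steps

Working:
  start: add(SZ, add(SSSZ, S^4(Z)))
  →1  S(add(Z, add(SSSZ, S^4(Z))))
  →2  S(add(SSSZ, S^4(Z)))
  →3  S(S(add(SSZ, S^4(Z))))
  →4  S(S(S(add(SZ, S^4(Z)))))
  →5  S(S(S(S(add(Z, S^4(Z))))))
  →6  S^8(Z)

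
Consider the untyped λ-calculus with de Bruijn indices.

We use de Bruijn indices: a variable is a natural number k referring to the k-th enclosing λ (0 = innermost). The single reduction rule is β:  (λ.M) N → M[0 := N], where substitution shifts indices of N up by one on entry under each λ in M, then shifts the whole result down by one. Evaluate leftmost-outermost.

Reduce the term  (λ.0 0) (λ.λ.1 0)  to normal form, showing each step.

Answer: normal form = λ.λ.1 0  (in 3 steps)

Derivation:
  start: (λ.0 0) (λ.λ.1 0)
  →1  (λ.λ.1 0) (λ.λ.1 0)
  →2  λ.(λ.λ.1 0) 0
  →3  λ.λ.1 0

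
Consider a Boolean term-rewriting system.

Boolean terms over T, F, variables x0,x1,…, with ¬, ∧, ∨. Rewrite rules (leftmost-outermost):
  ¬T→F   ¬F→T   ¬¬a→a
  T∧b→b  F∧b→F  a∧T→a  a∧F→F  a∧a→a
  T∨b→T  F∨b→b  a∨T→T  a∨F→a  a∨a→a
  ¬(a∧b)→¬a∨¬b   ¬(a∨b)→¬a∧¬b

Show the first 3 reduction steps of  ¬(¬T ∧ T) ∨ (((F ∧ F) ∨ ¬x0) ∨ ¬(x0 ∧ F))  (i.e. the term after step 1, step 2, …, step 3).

  start: ¬(¬T ∧ T) ∨ (((F ∧ F) ∨ ¬x0) ∨ ¬(x0 ∧ F))
  →1  (¬¬T ∨ ¬T) ∨ (((F ∧ F) ∨ ¬x0) ∨ ¬(x0 ∧ F))
  →2  (T ∨ ¬T) ∨ (((F ∧ F) ∨ ¬x0) ∨ ¬(x0 ∧ F))
  →3  T ∨ (((F ∧ F) ∨ ¬x0) ∨ ¬(x0 ∧ F))

Answer: after 3 steps: T ∨ (((F ∧ F) ∨ ¬x0) ∨ ¬(x0 ∧ F))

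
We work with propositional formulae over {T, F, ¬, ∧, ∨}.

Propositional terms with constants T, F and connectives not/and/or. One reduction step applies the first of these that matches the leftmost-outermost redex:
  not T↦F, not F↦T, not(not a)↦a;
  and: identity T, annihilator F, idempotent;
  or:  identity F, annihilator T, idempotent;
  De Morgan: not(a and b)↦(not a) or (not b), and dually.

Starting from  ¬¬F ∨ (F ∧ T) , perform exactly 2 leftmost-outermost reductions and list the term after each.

  start: ¬¬F ∨ (F ∧ T)
  →1  F ∨ (F ∧ T)
  →2  F ∧ T

Answer: after 2 steps: F ∧ T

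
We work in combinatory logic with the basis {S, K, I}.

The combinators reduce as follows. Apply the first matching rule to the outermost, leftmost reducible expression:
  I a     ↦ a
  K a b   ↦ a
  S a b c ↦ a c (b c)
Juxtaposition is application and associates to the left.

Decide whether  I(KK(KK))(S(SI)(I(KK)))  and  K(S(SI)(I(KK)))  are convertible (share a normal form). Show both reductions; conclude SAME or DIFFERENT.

Term A:
  start: I(KK(KK))(S(SI)(I(KK)))
  →1  KK(KK)(S(SI)(I(KK)))
  →2  K(S(SI)(I(KK)))
  →3  K(S(SI)(KK))

Term B:
  start: K(S(SI)(I(KK)))
  →1  K(S(SI)(KK))

Answer: SAME — A ⇓ K(S(SI)(KK)), B ⇓ K(S(SI)(KK))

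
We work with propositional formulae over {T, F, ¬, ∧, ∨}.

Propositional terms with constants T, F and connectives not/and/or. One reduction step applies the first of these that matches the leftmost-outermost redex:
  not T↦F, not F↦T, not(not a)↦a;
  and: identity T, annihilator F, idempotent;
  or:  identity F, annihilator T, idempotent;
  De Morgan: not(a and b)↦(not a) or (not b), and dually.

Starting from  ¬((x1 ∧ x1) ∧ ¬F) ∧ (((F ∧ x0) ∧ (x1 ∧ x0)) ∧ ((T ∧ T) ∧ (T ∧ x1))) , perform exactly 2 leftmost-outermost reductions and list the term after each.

  start: ¬((x1 ∧ x1) ∧ ¬F) ∧ (((F ∧ x0) ∧ (x1 ∧ x0)) ∧ ((T ∧ T) ∧ (T ∧ x1)))
  [1] (¬(x1 ∧ x1) ∨ ¬¬F) ∧ (((F ∧ x0) ∧ (x1 ∧ x0)) ∧ ((T ∧ T) ∧ (T ∧ x1)))
  [2] ((¬x1 ∨ ¬x1) ∨ ¬¬F) ∧ (((F ∧ x0) ∧ (x1 ∧ x0)) ∧ ((T ∧ T) ∧ (T ∧ x1)))

Answer: after 2 steps: ((¬x1 ∨ ¬x1) ∨ ¬¬F) ∧ (((F ∧ x0) ∧ (x1 ∧ x0)) ∧ ((T ∧ T) ∧ (T ∧ x1)))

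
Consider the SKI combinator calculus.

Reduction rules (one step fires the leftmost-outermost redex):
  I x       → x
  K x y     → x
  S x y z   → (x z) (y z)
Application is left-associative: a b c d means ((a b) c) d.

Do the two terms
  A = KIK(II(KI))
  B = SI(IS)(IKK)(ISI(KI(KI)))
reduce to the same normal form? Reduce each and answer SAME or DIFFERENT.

Term A:
  start: KIK(II(KI))
  step 1: I(II(KI))
  step 2: II(KI)
  step 3: I(KI)
  step 4: KI

Term B:
  start: SI(IS)(IKK)(ISI(KI(KI)))
  step 1: I(IKK)(IS(IKK))(ISI(KI(KI)))
  step 2: IKK(IS(IKK))(ISI(KI(KI)))
  step 3: KK(IS(IKK))(ISI(KI(KI)))
  step 4: K(ISI(KI(KI)))
  step 5: K(SI(KI(KI)))
  step 6: K(SII)

Answer: DIFFERENT — A ⇓ KI, B ⇓ K(SII)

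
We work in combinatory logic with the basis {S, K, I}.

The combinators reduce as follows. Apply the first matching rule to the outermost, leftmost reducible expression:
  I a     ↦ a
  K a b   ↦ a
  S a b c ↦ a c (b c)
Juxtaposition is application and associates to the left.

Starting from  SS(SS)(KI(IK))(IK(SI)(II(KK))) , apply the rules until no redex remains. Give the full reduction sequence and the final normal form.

Answer: normal form = SI(S(SI)(SI))  (in 13 steps)

Derivation:
  start: SS(SS)(KI(IK))(IK(SI)(II(KK)))
  →1  S(KI(IK))(SS(KI(IK)))(IK(SI)(II(KK)))
  →2  KI(IK)(IK(SI)(II(KK)))(SS(KI(IK))(IK(SI)(II(KK))))
  →3  I(IK(SI)(II(KK)))(SS(KI(IK))(IK(SI)(II(KK))))
  →4  IK(SI)(II(KK))(SS(KI(IK))(IK(SI)(II(KK))))
  →5  K(SI)(II(KK))(SS(KI(IK))(IK(SI)(II(KK))))
  →6  SI(SS(KI(IK))(IK(SI)(II(KK))))
  →7  SI(S(IK(SI)(II(KK)))(KI(IK)(IK(SI)(II(KK)))))
  →8  SI(S(K(SI)(II(KK)))(KI(IK)(IK(SI)(II(KK)))))
  →9  SI(S(SI)(KI(IK)(IK(SI)(II(KK)))))
  →10  SI(S(SI)(I(IK(SI)(II(KK)))))
  →11  SI(S(SI)(IK(SI)(II(KK))))
  →12  SI(S(SI)(K(SI)(II(KK))))
  →13  SI(S(SI)(SI))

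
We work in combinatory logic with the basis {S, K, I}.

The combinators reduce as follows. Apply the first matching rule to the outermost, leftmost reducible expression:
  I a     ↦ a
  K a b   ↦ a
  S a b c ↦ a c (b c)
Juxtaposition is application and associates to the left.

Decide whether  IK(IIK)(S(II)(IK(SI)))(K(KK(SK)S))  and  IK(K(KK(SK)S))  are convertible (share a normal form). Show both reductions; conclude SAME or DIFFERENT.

Term A:
  start: IK(IIK)(S(II)(IK(SI)))(K(KK(SK)S))
  →1  K(IIK)(S(II)(IK(SI)))(K(KK(SK)S))
  →2  IIK(K(KK(SK)S))
  →3  IK(K(KK(SK)S))
  →4  K(K(KK(SK)S))
  →5  K(K(KS))

Term B:
  start: IK(K(KK(SK)S))
  →1  K(K(KK(SK)S))
  →2  K(K(KS))

Answer: SAME — A ⇓ K(K(KS)), B ⇓ K(K(KS))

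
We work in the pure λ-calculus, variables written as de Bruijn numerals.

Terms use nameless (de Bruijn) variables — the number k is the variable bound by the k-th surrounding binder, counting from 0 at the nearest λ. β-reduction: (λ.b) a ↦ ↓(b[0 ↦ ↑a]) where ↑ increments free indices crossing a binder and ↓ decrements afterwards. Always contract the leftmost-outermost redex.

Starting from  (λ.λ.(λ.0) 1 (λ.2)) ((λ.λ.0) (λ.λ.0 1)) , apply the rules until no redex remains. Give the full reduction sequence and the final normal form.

  start: (λ.λ.(λ.0) 1 (λ.2)) ((λ.λ.0) (λ.λ.0 1))
  [1] λ.(λ.0) ((λ.λ.0) (λ.λ.0 1)) (λ.(λ.λ.0) (λ.λ.0 1))
  [2] λ.(λ.λ.0) (λ.λ.0 1) (λ.(λ.λ.0) (λ.λ.0 1))
  [3] λ.(λ.0) (λ.(λ.λ.0) (λ.λ.0 1))
  [4] λ.λ.(λ.λ.0) (λ.λ.0 1)
  [5] λ.λ.λ.0

Answer: normal form = λ.λ.λ.0  (in 5 steps)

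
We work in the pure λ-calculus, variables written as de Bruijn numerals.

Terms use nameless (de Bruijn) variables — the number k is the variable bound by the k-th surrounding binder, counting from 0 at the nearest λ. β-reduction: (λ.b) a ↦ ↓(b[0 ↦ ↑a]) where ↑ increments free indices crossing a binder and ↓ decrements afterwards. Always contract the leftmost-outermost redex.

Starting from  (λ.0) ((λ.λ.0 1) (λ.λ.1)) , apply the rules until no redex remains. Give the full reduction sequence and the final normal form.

Answer: normal form = λ.0 (λ.λ.1)  (in 2 steps)

Working:
  start: (λ.0) ((λ.λ.0 1) (λ.λ.1))
  [1] (λ.λ.0 1) (λ.λ.1)
  [2] λ.0 (λ.λ.1)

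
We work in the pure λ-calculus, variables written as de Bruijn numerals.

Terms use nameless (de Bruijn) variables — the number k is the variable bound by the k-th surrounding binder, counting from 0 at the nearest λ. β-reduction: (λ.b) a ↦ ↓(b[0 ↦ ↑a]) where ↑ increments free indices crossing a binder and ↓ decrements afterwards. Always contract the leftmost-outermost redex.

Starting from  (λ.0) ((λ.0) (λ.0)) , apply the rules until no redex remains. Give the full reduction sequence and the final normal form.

Answer: normal form = λ.0  (in 2 steps)

Derivation:
  start: (λ.0) ((λ.0) (λ.0))
  →1  (λ.0) (λ.0)
  →2  λ.0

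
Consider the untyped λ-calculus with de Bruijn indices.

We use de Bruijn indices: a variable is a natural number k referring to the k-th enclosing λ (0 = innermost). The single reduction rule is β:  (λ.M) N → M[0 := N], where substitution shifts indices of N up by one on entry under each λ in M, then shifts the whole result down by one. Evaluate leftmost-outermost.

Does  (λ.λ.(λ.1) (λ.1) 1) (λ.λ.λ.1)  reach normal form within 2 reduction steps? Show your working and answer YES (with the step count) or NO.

Answer: YES — reaches normal form λ.0 (λ.λ.λ.1) in 2 ≤ 2 steps

Working:
  start: (λ.λ.(λ.1) (λ.1) 1) (λ.λ.λ.1)
  step 1: λ.(λ.1) (λ.1) (λ.λ.λ.1)
  step 2: λ.0 (λ.λ.λ.1)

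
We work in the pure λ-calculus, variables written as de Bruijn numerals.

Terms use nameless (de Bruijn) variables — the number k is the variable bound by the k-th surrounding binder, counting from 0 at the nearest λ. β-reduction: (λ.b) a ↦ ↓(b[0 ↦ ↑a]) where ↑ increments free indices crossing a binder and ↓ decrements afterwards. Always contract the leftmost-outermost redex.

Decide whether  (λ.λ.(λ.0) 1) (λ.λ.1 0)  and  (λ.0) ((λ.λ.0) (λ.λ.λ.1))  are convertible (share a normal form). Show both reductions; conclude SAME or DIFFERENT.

Answer: DIFFERENT — A ⇓ λ.λ.λ.1 0, B ⇓ λ.0

Derivation:
Term A:
  start: (λ.λ.(λ.0) 1) (λ.λ.1 0)
  →1  λ.(λ.0) (λ.λ.1 0)
  →2  λ.λ.λ.1 0

Term B:
  start: (λ.0) ((λ.λ.0) (λ.λ.λ.1))
  →1  (λ.λ.0) (λ.λ.λ.1)
  →2  λ.0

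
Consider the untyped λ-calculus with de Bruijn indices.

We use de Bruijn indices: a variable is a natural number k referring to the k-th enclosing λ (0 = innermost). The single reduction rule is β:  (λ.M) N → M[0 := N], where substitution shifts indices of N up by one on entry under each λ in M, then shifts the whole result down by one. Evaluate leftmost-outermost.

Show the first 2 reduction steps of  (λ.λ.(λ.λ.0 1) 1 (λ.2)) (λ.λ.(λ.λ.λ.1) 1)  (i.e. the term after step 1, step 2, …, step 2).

Answer: after 2 steps: λ.(λ.0 (λ.λ.(λ.λ.λ.1) 1)) (λ.λ.λ.(λ.λ.λ.1) 1)

Working:
  start: (λ.λ.(λ.λ.0 1) 1 (λ.2)) (λ.λ.(λ.λ.λ.1) 1)
  →1  λ.(λ.λ.0 1) (λ.λ.(λ.λ.λ.1) 1) (λ.λ.λ.(λ.λ.λ.1) 1)
  →2  λ.(λ.0 (λ.λ.(λ.λ.λ.1) 1)) (λ.λ.λ.(λ.λ.λ.1) 1)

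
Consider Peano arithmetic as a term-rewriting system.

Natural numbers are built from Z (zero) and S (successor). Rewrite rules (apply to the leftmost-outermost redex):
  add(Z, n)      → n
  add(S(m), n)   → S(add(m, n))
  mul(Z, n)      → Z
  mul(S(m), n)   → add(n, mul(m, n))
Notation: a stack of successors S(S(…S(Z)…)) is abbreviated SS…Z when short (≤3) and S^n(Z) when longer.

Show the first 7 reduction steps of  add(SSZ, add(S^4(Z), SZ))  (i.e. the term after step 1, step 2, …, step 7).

Answer: after 7 steps: S(S(S(S(S(S(add(Z, SZ)))))))

Reduction:
  start: add(SSZ, add(S^4(Z), SZ))
  step 1: S(add(SZ, add(S^4(Z), SZ)))
  step 2: S(S(add(Z, add(S^4(Z), SZ))))
  step 3: S(S(add(S^4(Z), SZ)))
  step 4: S(S(S(add(SSSZ, SZ))))
  step 5: S(S(S(S(add(SSZ, SZ)))))
  step 6: S(S(S(S(S(add(SZ, SZ))))))
  step 7: S(S(S(S(S(S(add(Z, SZ)))))))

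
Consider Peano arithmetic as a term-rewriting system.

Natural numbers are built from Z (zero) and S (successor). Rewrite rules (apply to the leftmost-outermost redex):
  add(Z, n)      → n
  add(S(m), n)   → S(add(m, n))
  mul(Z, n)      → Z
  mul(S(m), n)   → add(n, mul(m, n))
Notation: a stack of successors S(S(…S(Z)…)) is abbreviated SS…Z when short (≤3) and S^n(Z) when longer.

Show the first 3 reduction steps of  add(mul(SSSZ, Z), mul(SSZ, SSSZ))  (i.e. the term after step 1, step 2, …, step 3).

  start: add(mul(SSSZ, Z), mul(SSZ, SSSZ))
  →1  add(add(Z, mul(SSZ, Z)), mul(SSZ, SSSZ))
  →2  add(mul(SSZ, Z), mul(SSZ, SSSZ))
  →3  add(add(Z, mul(SZ, Z)), mul(SSZ, SSSZ))

Answer: after 3 steps: add(add(Z, mul(SZ, Z)), mul(SSZ, SSSZ))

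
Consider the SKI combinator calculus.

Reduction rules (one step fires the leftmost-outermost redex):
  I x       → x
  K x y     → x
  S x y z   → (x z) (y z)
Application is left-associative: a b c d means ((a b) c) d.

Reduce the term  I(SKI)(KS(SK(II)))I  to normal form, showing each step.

Answer: normal form = SI  (in 4 steps)

Derivation:
  start: I(SKI)(KS(SK(II)))I
  →1  SKI(KS(SK(II)))I
  →2  K(KS(SK(II)))(I(KS(SK(II))))I
  →3  KS(SK(II))I
  →4  SI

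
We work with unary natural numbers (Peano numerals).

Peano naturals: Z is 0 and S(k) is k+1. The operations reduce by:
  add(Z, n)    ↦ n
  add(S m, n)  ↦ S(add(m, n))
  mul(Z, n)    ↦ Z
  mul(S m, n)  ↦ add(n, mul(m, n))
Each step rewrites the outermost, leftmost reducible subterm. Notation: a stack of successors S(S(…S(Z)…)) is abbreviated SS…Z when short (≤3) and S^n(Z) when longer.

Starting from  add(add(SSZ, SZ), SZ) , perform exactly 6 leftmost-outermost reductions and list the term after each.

Answer: after 6 steps: S(S(S(add(Z, SZ))))

Derivation:
  start: add(add(SSZ, SZ), SZ)
  →1  add(S(add(SZ, SZ)), SZ)
  →2  S(add(add(SZ, SZ), SZ))
  →3  S(add(S(add(Z, SZ)), SZ))
  →4  S(S(add(add(Z, SZ), SZ)))
  →5  S(S(add(SZ, SZ)))
  →6  S(S(S(add(Z, SZ))))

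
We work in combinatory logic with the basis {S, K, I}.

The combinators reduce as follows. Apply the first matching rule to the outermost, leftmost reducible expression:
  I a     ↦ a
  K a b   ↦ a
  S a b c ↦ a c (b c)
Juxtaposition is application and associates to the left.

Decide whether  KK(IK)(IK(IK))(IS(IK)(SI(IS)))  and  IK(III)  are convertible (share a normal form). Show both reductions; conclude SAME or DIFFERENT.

Answer: DIFFERENT — A ⇓ KK, B ⇓ KI

Derivation:
Term A:
  start: KK(IK)(IK(IK))(IS(IK)(SI(IS)))
  step 1: K(IK(IK))(IS(IK)(SI(IS)))
  step 2: IK(IK)
  step 3: K(IK)
  step 4: KK

Term B:
  start: IK(III)
  step 1: K(III)
  step 2: K(II)
  step 3: KI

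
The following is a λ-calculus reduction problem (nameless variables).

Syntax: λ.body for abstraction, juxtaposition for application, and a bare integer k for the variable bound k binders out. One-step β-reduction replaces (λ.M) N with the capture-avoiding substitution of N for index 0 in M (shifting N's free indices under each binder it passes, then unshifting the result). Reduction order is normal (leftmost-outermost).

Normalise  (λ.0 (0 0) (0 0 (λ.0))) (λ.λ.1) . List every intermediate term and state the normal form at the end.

Answer: normal form = λ.λ.λ.1  (in 4 steps)

Derivation:
  start: (λ.0 (0 0) (0 0 (λ.0))) (λ.λ.1)
  step 1: (λ.λ.1) ((λ.λ.1) (λ.λ.1)) ((λ.λ.1) (λ.λ.1) (λ.0))
  step 2: (λ.(λ.λ.1) (λ.λ.1)) ((λ.λ.1) (λ.λ.1) (λ.0))
  step 3: (λ.λ.1) (λ.λ.1)
  step 4: λ.λ.λ.1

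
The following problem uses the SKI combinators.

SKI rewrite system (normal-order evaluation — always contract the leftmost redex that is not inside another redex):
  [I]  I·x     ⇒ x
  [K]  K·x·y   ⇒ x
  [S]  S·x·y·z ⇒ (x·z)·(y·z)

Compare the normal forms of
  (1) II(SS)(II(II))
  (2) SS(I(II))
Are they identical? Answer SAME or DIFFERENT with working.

Term A:
  start: II(SS)(II(II))
  [1] I(SS)(II(II))
  [2] SS(II(II))
  [3] SS(I(II))
  [4] SS(II)
  [5] SSI

Term B:
  start: SS(I(II))
  [1] SS(II)
  [2] SSI

Answer: SAME — A ⇓ SSI, B ⇓ SSI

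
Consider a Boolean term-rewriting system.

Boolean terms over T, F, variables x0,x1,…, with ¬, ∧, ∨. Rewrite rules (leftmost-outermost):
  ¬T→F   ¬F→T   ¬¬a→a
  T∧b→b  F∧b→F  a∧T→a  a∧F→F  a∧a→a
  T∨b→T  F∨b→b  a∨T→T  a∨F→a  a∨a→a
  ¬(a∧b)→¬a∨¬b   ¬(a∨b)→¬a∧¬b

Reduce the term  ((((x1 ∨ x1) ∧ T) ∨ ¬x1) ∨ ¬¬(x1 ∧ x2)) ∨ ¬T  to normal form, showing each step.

Answer: normal form = (x1 ∨ ¬x1) ∨ (x1 ∧ x2)  (in 5 steps)

Derivation:
  start: ((((x1 ∨ x1) ∧ T) ∨ ¬x1) ∨ ¬¬(x1 ∧ x2)) ∨ ¬T
  [1] (((x1 ∨ x1) ∨ ¬x1) ∨ ¬¬(x1 ∧ x2)) ∨ ¬T
  [2] ((x1 ∨ ¬x1) ∨ ¬¬(x1 ∧ x2)) ∨ ¬T
  [3] ((x1 ∨ ¬x1) ∨ (x1 ∧ x2)) ∨ ¬T
  [4] ((x1 ∨ ¬x1) ∨ (x1 ∧ x2)) ∨ F
  [5] (x1 ∨ ¬x1) ∨ (x1 ∧ x2)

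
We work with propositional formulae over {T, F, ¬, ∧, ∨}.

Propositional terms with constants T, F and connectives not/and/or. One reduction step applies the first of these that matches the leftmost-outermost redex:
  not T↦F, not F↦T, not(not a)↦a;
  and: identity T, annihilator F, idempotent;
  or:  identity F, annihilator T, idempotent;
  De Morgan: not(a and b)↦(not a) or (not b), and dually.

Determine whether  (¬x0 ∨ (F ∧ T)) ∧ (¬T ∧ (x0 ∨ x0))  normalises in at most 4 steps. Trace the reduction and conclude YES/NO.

  start: (¬x0 ∨ (F ∧ T)) ∧ (¬T ∧ (x0 ∨ x0))
  step 1: (¬x0 ∨ F) ∧ (¬T ∧ (x0 ∨ x0))
  step 2: ¬x0 ∧ (¬T ∧ (x0 ∨ x0))
  step 3: ¬x0 ∧ (F ∧ (x0 ∨ x0))
  step 4: ¬x0 ∧ F

Answer: NO — after 4 steps the term is ¬x0 ∧ F, not yet normal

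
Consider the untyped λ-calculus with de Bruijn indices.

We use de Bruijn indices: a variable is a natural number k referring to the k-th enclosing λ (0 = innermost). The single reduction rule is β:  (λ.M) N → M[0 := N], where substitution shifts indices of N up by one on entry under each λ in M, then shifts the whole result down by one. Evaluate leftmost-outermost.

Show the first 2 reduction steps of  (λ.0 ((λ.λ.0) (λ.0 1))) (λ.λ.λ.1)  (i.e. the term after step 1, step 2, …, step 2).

Answer: after 2 steps: λ.λ.1

Derivation:
  start: (λ.0 ((λ.λ.0) (λ.0 1))) (λ.λ.λ.1)
  step 1: (λ.λ.λ.1) ((λ.λ.0) (λ.0 (λ.λ.λ.1)))
  step 2: λ.λ.1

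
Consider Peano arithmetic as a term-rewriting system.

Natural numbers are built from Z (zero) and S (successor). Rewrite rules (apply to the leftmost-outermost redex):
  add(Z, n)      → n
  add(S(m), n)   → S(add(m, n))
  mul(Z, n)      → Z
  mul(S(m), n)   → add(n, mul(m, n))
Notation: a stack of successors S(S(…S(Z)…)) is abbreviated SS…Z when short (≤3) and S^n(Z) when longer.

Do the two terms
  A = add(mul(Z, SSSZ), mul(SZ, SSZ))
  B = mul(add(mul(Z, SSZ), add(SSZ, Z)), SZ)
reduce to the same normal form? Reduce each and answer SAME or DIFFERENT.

Term A:
  start: add(mul(Z, SSSZ), mul(SZ, SSZ))
  [1] add(Z, mul(SZ, SSZ))
  [2] mul(SZ, SSZ)
  [3] add(SSZ, mul(Z, SSZ))
  [4] S(add(SZ, mul(Z, SSZ)))
  [5] S(S(add(Z, mul(Z, SSZ))))
  [6] S(S(mul(Z, SSZ)))
  [7] SSZ

Term B:
  start: mul(add(mul(Z, SSZ), add(SSZ, Z)), SZ)
  [1] mul(add(Z, add(SSZ, Z)), SZ)
  [2] mul(add(SSZ, Z), SZ)
  [3] mul(S(add(SZ, Z)), SZ)
  [4] add(SZ, mul(add(SZ, Z), SZ))
  [5] S(add(Z, mul(add(SZ, Z), SZ)))
  [6] S(mul(add(SZ, Z), SZ))
  [7] S(mul(S(add(Z, Z)), SZ))
  [8] S(add(SZ, mul(add(Z, Z), SZ)))
  [9] S(S(add(Z, mul(add(Z, Z), SZ))))
  [10] S(S(mul(add(Z, Z), SZ)))
  [11] S(S(mul(Z, SZ)))
  [12] SSZ

Answer: SAME — A ⇓ SSZ, B ⇓ SSZ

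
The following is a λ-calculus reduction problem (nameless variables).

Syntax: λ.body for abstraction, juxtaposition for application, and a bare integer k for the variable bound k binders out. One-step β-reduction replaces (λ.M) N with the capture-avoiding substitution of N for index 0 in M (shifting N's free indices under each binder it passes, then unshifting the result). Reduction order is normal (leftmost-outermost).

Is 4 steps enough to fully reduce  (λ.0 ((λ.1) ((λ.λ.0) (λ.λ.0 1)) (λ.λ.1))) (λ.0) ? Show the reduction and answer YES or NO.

Answer: YES — reaches normal form λ.λ.1 in 4 ≤ 4 steps

Derivation:
  start: (λ.0 ((λ.1) ((λ.λ.0) (λ.λ.0 1)) (λ.λ.1))) (λ.0)
  →1  (λ.0) ((λ.λ.0) ((λ.λ.0) (λ.λ.0 1)) (λ.λ.1))
  →2  (λ.λ.0) ((λ.λ.0) (λ.λ.0 1)) (λ.λ.1)
  →3  (λ.0) (λ.λ.1)
  →4  λ.λ.1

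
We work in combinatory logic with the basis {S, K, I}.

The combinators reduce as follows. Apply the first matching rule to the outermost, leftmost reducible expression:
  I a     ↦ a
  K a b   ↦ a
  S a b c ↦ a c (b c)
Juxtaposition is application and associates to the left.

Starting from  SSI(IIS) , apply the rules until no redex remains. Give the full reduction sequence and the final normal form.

  start: SSI(IIS)
  [1] S(IIS)(I(IIS))
  [2] S(IS)(I(IIS))
  [3] SS(I(IIS))
  [4] SS(IIS)
  [5] SS(IS)
  [6] SSS

Answer: normal form = SSS  (in 6 steps)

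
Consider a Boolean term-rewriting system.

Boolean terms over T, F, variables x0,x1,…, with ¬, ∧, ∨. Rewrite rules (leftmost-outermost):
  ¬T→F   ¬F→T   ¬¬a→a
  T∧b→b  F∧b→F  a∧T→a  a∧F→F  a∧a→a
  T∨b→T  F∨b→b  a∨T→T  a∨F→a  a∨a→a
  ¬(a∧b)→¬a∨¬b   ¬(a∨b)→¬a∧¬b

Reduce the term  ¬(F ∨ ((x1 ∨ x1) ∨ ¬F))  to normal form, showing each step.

Answer: normal form = F  (in 8 steps)

Derivation:
  start: ¬(F ∨ ((x1 ∨ x1) ∨ ¬F))
  [1] ¬F ∧ ¬((x1 ∨ x1) ∨ ¬F)
  [2] T ∧ ¬((x1 ∨ x1) ∨ ¬F)
  [3] ¬((x1 ∨ x1) ∨ ¬F)
  [4] ¬(x1 ∨ x1) ∧ ¬¬F
  [5] (¬x1 ∧ ¬x1) ∧ ¬¬F
  [6] ¬x1 ∧ ¬¬F
  [7] ¬x1 ∧ F
  [8] F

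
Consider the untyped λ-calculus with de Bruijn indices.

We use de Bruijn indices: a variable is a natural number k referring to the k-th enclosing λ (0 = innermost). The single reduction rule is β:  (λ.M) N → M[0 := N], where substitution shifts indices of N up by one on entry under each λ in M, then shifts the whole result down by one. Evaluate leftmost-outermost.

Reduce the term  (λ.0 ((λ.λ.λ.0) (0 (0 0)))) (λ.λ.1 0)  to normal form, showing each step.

Answer: normal form = λ.λ.0  (in 4 steps)

Reduction:
  start: (λ.0 ((λ.λ.λ.0) (0 (0 0)))) (λ.λ.1 0)
  step 1: (λ.λ.1 0) ((λ.λ.λ.0) ((λ.λ.1 0) ((λ.λ.1 0) (λ.λ.1 0))))
  step 2: λ.(λ.λ.λ.0) ((λ.λ.1 0) ((λ.λ.1 0) (λ.λ.1 0))) 0
  step 3: λ.(λ.λ.0) 0
  step 4: λ.λ.0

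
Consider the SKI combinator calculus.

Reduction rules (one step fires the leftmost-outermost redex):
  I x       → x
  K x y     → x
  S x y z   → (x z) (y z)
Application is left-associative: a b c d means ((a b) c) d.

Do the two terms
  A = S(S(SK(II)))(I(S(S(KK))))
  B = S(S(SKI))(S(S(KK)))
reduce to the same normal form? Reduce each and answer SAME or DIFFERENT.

Term A:
  start: S(S(SK(II)))(I(S(S(KK))))
  [1] S(S(SKI))(I(S(S(KK))))
  [2] S(S(SKI))(S(S(KK)))

Term B:
  start: S(S(SKI))(S(S(KK)))

Answer: SAME — A ⇓ S(S(SKI))(S(S(KK))), B ⇓ S(S(SKI))(S(S(KK)))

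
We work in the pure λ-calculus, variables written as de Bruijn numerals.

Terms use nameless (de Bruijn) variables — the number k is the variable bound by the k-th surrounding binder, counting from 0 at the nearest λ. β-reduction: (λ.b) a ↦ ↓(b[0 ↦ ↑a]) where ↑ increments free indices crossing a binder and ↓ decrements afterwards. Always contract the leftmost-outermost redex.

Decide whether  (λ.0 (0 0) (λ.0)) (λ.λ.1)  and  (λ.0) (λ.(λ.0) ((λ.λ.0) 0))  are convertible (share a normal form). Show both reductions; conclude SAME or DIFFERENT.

Answer: DIFFERENT — A ⇓ λ.λ.λ.1, B ⇓ λ.λ.0

Working:
Term A:
  start: (λ.0 (0 0) (λ.0)) (λ.λ.1)
  →1  (λ.λ.1) ((λ.λ.1) (λ.λ.1)) (λ.0)
  →2  (λ.(λ.λ.1) (λ.λ.1)) (λ.0)
  →3  (λ.λ.1) (λ.λ.1)
  →4  λ.λ.λ.1

Term B:
  start: (λ.0) (λ.(λ.0) ((λ.λ.0) 0))
  →1  λ.(λ.0) ((λ.λ.0) 0)
  →2  λ.(λ.λ.0) 0
  →3  λ.λ.0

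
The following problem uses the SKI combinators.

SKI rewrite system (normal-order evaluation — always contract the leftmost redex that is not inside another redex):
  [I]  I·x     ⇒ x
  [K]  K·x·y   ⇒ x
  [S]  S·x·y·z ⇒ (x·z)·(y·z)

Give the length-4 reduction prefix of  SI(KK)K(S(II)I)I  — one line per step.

  start: SI(KK)K(S(II)I)I
  →1  IK(KKK)(S(II)I)I
  →2  K(KKK)(S(II)I)I
  →3  KKKI
  →4  KI

Answer: after 4 steps: KI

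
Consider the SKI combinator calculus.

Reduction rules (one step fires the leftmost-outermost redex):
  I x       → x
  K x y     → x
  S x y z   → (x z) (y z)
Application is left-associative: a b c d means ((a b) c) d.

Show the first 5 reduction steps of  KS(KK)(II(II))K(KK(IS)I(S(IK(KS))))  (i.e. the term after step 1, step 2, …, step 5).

Answer: after 5 steps: I(KK(IS)I(S(IK(KS))))(K(KK(IS)I(S(IK(KS)))))

Working:
  start: KS(KK)(II(II))K(KK(IS)I(S(IK(KS))))
  step 1: S(II(II))K(KK(IS)I(S(IK(KS))))
  step 2: II(II)(KK(IS)I(S(IK(KS))))(K(KK(IS)I(S(IK(KS)))))
  step 3: I(II)(KK(IS)I(S(IK(KS))))(K(KK(IS)I(S(IK(KS)))))
  step 4: II(KK(IS)I(S(IK(KS))))(K(KK(IS)I(S(IK(KS)))))
  step 5: I(KK(IS)I(S(IK(KS))))(K(KK(IS)I(S(IK(KS)))))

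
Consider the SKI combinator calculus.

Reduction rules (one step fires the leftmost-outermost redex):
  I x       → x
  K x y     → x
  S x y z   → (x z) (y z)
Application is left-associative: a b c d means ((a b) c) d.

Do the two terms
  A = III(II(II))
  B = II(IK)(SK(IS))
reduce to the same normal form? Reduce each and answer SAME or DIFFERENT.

Answer: DIFFERENT — A ⇓ I, B ⇓ K(SKS)

Derivation:
Term A:
  start: III(II(II))
  step 1: II(II(II))
  step 2: I(II(II))
  step 3: II(II)
  step 4: I(II)
  step 5: II
  step 6: I

Term B:
  start: II(IK)(SK(IS))
  step 1: I(IK)(SK(IS))
  step 2: IK(SK(IS))
  step 3: K(SK(IS))
  step 4: K(SKS)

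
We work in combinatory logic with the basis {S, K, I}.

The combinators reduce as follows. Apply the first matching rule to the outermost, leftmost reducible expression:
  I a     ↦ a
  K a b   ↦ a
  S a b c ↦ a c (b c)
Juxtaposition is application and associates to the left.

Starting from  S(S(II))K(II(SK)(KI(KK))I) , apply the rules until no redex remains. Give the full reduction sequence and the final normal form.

  start: S(S(II))K(II(SK)(KI(KK))I)
  [1] S(II)(II(SK)(KI(KK))I)(K(II(SK)(KI(KK))I))
  [2] II(K(II(SK)(KI(KK))I))(II(SK)(KI(KK))I(K(II(SK)(KI(KK))I)))
  [3] I(K(II(SK)(KI(KK))I))(II(SK)(KI(KK))I(K(II(SK)(KI(KK))I)))
  [4] K(II(SK)(KI(KK))I)(II(SK)(KI(KK))I(K(II(SK)(KI(KK))I)))
  [5] II(SK)(KI(KK))I
  [6] I(SK)(KI(KK))I
  [7] SK(KI(KK))I
  [8] KI(KI(KK)I)
  [9] I

Answer: normal form = I  (in 9 steps)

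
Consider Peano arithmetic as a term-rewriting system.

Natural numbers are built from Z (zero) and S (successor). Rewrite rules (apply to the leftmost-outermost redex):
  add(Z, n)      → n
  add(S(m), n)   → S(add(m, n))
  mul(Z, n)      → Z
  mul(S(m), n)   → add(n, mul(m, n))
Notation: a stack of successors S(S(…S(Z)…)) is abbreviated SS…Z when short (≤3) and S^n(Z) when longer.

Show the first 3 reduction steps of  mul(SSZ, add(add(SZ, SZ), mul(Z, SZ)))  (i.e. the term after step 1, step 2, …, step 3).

  start: mul(SSZ, add(add(SZ, SZ), mul(Z, SZ)))
  [1] add(add(add(SZ, SZ), mul(Z, SZ)), mul(SZ, add(add(SZ, SZ), mul(Z, SZ))))
  [2] add(add(S(add(Z, SZ)), mul(Z, SZ)), mul(SZ, add(add(SZ, SZ), mul(Z, SZ))))
  [3] add(S(add(add(Z, SZ), mul(Z, SZ))), mul(SZ, add(add(SZ, SZ), mul(Z, SZ))))

Answer: after 3 steps: add(S(add(add(Z, SZ), mul(Z, SZ))), mul(SZ, add(add(SZ, SZ), mul(Z, SZ))))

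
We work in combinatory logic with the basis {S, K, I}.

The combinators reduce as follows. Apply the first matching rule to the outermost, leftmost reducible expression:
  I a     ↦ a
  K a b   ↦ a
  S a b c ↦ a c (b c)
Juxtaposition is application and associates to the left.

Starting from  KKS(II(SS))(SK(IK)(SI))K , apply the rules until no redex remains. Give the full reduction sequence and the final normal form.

  start: KKS(II(SS))(SK(IK)(SI))K
  [1] K(II(SS))(SK(IK)(SI))K
  [2] II(SS)K
  [3] I(SS)K
  [4] SSK

Answer: normal form = SSK  (in 4 steps)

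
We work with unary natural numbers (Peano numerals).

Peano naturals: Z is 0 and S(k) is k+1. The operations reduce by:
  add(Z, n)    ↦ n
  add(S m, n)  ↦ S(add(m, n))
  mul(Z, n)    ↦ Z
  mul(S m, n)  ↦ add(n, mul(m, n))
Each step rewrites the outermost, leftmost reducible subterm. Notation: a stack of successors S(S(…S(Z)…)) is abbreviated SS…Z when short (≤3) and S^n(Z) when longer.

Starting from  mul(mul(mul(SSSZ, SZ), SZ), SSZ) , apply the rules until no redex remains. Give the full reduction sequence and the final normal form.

Answer: normal form = S^6(Z)  (in 33 steps)

Derivation:
  start: mul(mul(mul(SSSZ, SZ), SZ), SSZ)
  [1] mul(mul(add(SZ, mul(SSZ, SZ)), SZ), SSZ)
  [2] mul(mul(S(add(Z, mul(SSZ, SZ))), SZ), SSZ)
  [3] mul(add(SZ, mul(add(Z, mul(SSZ, SZ)), SZ)), SSZ)
  [4] mul(S(add(Z, mul(add(Z, mul(SSZ, SZ)), SZ))), SSZ)
  [5] add(SSZ, mul(add(Z, mul(add(Z, mul(SSZ, SZ)), SZ)), SSZ))
  [6] S(add(SZ, mul(add(Z, mul(add(Z, mul(SSZ, SZ)), SZ)), SSZ)))
  [7] S(S(add(Z, mul(add(Z, mul(add(Z, mul(SSZ, SZ)), SZ)), SSZ))))
  [8] S(S(mul(add(Z, mul(add(Z, mul(SSZ, SZ)), SZ)), SSZ)))
  [9] S(S(mul(mul(add(Z, mul(SSZ, SZ)), SZ), SSZ)))
  [10] S(S(mul(mul(mul(SSZ, SZ), SZ), SSZ)))
  [11] S(S(mul(mul(add(SZ, mul(SZ, SZ)), SZ), SSZ)))
  [12] S(S(mul(mul(S(add(Z, mul(SZ, SZ))), SZ), SSZ)))
  [13] S(S(mul(add(SZ, mul(add(Z, mul(SZ, SZ)), SZ)), SSZ)))
  [14] S(S(mul(S(add(Z, mul(add(Z, mul(SZ, SZ)), SZ))), SSZ)))
  [15] S(S(add(SSZ, mul(add(Z, mul(add(Z, mul(SZ, SZ)), SZ)), SSZ))))
  [16] S(S(S(add(SZ, mul(add(Z, mul(add(Z, mul(SZ, SZ)), SZ)), SSZ)))))
  [17] S(S(S(S(add(Z, mul(add(Z, mul(add(Z, mul(SZ, SZ)), SZ)), SSZ))))))
  [18] S(S(S(S(mul(add(Z, mul(add(Z, mul(SZ, SZ)), SZ)), SSZ)))))
  [19] S(S(S(S(mul(mul(add(Z, mul(SZ, SZ)), SZ), SSZ)))))
  [20] S(S(S(S(mul(mul(mul(SZ, SZ), SZ), SSZ)))))
  [21] S(S(S(S(mul(mul(add(SZ, mul(Z, SZ)), SZ), SSZ)))))
  [22] S(S(S(S(mul(mul(S(add(Z, mul(Z, SZ))), SZ), SSZ)))))
  [23] S(S(S(S(mul(add(SZ, mul(add(Z, mul(Z, SZ)), SZ)), SSZ)))))
  [24] S(S(S(S(mul(S(add(Z, mul(add(Z, mul(Z, SZ)), SZ))), SSZ)))))
  [25] S(S(S(S(add(SSZ, mul(add(Z, mul(add(Z, mul(Z, SZ)), SZ)), SSZ))))))
  [26] S(S(S(S(S(add(SZ, mul(add(Z, mul(add(Z, mul(Z, SZ)), SZ)), SSZ)))))))
  [27] S(S(S(S(S(S(add(Z, mul(add(Z, mul(add(Z, mul(Z, SZ)), SZ)), SSZ))))))))
  [28] S(S(S(S(S(S(mul(add(Z, mul(add(Z, mul(Z, SZ)), SZ)), SSZ)))))))
  [29] S(S(S(S(S(S(mul(mul(add(Z, mul(Z, SZ)), SZ), SSZ)))))))
  [30] S(S(S(S(S(S(mul(mul(mul(Z, SZ), SZ), SSZ)))))))
  [31] S(S(S(S(S(S(mul(mul(Z, SZ), SSZ)))))))
  [32] S(S(S(S(S(S(mul(Z, SSZ)))))))
  [33] S^6(Z)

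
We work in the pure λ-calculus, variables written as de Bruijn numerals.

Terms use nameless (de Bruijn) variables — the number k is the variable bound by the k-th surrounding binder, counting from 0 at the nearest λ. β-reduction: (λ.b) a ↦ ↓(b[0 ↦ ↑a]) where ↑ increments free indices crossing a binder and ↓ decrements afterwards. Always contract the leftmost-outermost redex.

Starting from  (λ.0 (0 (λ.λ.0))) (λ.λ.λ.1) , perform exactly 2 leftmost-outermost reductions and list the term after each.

  start: (λ.0 (0 (λ.λ.0))) (λ.λ.λ.1)
  step 1: (λ.λ.λ.1) ((λ.λ.λ.1) (λ.λ.0))
  step 2: λ.λ.1

Answer: after 2 steps: λ.λ.1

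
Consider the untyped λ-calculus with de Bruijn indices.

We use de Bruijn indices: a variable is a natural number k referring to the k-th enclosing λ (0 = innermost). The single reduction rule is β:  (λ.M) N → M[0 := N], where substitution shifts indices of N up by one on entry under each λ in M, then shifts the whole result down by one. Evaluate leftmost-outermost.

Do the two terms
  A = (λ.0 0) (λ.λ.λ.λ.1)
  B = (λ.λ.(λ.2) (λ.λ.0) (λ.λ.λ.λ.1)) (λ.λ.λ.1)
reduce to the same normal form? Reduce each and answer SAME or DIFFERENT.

Term A:
  start: (λ.0 0) (λ.λ.λ.λ.1)
  step 1: (λ.λ.λ.λ.1) (λ.λ.λ.λ.1)
  step 2: λ.λ.λ.1

Term B:
  start: (λ.λ.(λ.2) (λ.λ.0) (λ.λ.λ.λ.1)) (λ.λ.λ.1)
  step 1: λ.(λ.λ.λ.λ.1) (λ.λ.0) (λ.λ.λ.λ.1)
  step 2: λ.(λ.λ.λ.1) (λ.λ.λ.λ.1)
  step 3: λ.λ.λ.1

Answer: SAME — A ⇓ λ.λ.λ.1, B ⇓ λ.λ.λ.1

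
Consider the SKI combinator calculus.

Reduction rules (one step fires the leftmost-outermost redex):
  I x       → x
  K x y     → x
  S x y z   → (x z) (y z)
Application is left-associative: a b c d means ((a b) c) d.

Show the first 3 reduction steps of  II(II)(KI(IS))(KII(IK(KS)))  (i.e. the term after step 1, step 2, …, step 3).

  start: II(II)(KI(IS))(KII(IK(KS)))
  [1] I(II)(KI(IS))(KII(IK(KS)))
  [2] II(KI(IS))(KII(IK(KS)))
  [3] I(KI(IS))(KII(IK(KS)))

Answer: after 3 steps: I(KI(IS))(KII(IK(KS)))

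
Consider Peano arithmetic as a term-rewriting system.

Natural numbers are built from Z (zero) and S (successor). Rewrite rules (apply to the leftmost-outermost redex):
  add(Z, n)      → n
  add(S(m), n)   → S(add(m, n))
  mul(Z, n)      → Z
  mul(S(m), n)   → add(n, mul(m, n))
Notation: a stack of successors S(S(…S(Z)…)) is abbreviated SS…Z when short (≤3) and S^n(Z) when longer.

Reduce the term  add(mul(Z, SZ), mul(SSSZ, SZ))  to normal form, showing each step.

  start: add(mul(Z, SZ), mul(SSSZ, SZ))
  [1] add(Z, mul(SSSZ, SZ))
  [2] mul(SSSZ, SZ)
  [3] add(SZ, mul(SSZ, SZ))
  [4] S(add(Z, mul(SSZ, SZ)))
  [5] S(mul(SSZ, SZ))
  [6] S(add(SZ, mul(SZ, SZ)))
  [7] S(S(add(Z, mul(SZ, SZ))))
  [8] S(S(mul(SZ, SZ)))
  [9] S(S(add(SZ, mul(Z, SZ))))
  [10] S(S(S(add(Z, mul(Z, SZ)))))
  [11] S(S(S(mul(Z, SZ))))
  [12] SSSZ

Answer: normal form = SSSZ  (in 12 steps)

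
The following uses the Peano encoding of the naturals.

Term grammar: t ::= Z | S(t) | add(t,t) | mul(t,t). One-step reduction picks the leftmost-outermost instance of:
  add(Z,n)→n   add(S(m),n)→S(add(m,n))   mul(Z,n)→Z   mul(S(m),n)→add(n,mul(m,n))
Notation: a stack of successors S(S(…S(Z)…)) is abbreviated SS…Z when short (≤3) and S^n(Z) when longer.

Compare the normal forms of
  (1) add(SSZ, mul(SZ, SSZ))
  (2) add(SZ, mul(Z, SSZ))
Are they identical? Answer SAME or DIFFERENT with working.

Answer: DIFFERENT — A ⇓ S^4(Z), B ⇓ SZ

Reduction:
Term A:
  start: add(SSZ, mul(SZ, SSZ))
  step 1: S(add(SZ, mul(SZ, SSZ)))
  step 2: S(S(add(Z, mul(SZ, SSZ))))
  step 3: S(S(mul(SZ, SSZ)))
  step 4: S(S(add(SSZ, mul(Z, SSZ))))
  step 5: S(S(S(add(SZ, mul(Z, SSZ)))))
  step 6: S(S(S(S(add(Z, mul(Z, SSZ))))))
  step 7: S(S(S(S(mul(Z, SSZ)))))
  step 8: S^4(Z)

Term B:
  start: add(SZ, mul(Z, SSZ))
  step 1: S(add(Z, mul(Z, SSZ)))
  step 2: S(mul(Z, SSZ))
  step 3: SZ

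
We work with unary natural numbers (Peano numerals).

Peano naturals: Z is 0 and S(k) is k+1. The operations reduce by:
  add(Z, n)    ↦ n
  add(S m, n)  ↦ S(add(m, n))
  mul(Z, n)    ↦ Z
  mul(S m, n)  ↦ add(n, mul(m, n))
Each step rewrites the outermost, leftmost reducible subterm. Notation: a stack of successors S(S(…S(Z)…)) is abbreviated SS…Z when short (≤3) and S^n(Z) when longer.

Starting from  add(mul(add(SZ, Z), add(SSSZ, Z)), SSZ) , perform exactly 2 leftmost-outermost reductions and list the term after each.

Answer: after 2 steps: add(add(add(SSSZ, Z), mul(add(Z, Z), add(SSSZ, Z))), SSZ)

Working:
  start: add(mul(add(SZ, Z), add(SSSZ, Z)), SSZ)
  [1] add(mul(S(add(Z, Z)), add(SSSZ, Z)), SSZ)
  [2] add(add(add(SSSZ, Z), mul(add(Z, Z), add(SSSZ, Z))), SSZ)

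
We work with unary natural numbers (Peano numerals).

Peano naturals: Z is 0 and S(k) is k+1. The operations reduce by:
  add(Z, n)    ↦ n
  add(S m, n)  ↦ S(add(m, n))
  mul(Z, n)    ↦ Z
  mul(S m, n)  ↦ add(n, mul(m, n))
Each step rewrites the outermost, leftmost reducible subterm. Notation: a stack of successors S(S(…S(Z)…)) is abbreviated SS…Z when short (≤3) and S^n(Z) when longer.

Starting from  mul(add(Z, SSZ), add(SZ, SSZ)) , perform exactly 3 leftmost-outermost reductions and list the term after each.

Answer: after 3 steps: add(S(add(Z, SSZ)), mul(SZ, add(SZ, SSZ)))

Reduction:
  start: mul(add(Z, SSZ), add(SZ, SSZ))
  →1  mul(SSZ, add(SZ, SSZ))
  →2  add(add(SZ, SSZ), mul(SZ, add(SZ, SSZ)))
  →3  add(S(add(Z, SSZ)), mul(SZ, add(SZ, SSZ)))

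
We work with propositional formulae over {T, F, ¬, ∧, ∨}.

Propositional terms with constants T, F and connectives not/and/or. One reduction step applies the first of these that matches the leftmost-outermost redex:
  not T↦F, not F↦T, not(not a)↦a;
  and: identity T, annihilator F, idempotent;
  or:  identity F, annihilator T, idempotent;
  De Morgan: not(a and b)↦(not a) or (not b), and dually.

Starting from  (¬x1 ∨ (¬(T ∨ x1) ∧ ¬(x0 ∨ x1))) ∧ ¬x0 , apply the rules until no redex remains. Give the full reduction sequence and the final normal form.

Answer: normal form = ¬x1 ∧ ¬x0  (in 5 steps)

Working:
  start: (¬x1 ∨ (¬(T ∨ x1) ∧ ¬(x0 ∨ x1))) ∧ ¬x0
  →1  (¬x1 ∨ ((¬T ∧ ¬x1) ∧ ¬(x0 ∨ x1))) ∧ ¬x0
  →2  (¬x1 ∨ ((F ∧ ¬x1) ∧ ¬(x0 ∨ x1))) ∧ ¬x0
  →3  (¬x1 ∨ (F ∧ ¬(x0 ∨ x1))) ∧ ¬x0
  →4  (¬x1 ∨ F) ∧ ¬x0
  →5  ¬x1 ∧ ¬x0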